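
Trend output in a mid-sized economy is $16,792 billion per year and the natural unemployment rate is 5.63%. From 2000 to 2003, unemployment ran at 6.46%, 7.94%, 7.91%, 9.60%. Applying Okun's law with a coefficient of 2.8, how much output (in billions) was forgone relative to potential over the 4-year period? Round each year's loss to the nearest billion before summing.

$4,415 billion

Year 2000: gap = -2.8 × (6.46 - 5.63) = -2.324%, loss ≈ 16792 × 2.324/100 ≈ 390.
Year 2001: gap = -2.8 × (7.94 - 5.63) = -6.468%, loss ≈ 16792 × 6.468/100 ≈ 1086.
Year 2002: gap = -2.8 × (7.91 - 5.63) = -6.384%, loss ≈ 16792 × 6.384/100 ≈ 1072.
Year 2003: gap = -2.8 × (9.6 - 5.63) = -11.116%, loss ≈ 16792 × 11.116/100 ≈ 1867.
Total lost output = 390 + 1086 + 1072 + 1867 = 4415 billion.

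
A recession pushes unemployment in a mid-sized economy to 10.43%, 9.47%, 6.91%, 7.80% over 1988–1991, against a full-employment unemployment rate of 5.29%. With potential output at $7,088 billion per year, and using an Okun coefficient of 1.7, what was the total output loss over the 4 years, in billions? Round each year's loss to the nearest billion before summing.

$1,620 billion

Year 1988: gap = -1.7 × (10.43 - 5.29) = -8.738%, loss ≈ 7088 × 8.738/100 ≈ 619.
Year 1989: gap = -1.7 × (9.47 - 5.29) = -7.106%, loss ≈ 7088 × 7.106/100 ≈ 504.
Year 1990: gap = -1.7 × (6.91 - 5.29) = -2.754%, loss ≈ 7088 × 2.754/100 ≈ 195.
Year 1991: gap = -1.7 × (7.8 - 5.29) = -4.267%, loss ≈ 7088 × 4.267/100 ≈ 302.
Total lost output = 619 + 504 + 195 + 302 = 1620 billion.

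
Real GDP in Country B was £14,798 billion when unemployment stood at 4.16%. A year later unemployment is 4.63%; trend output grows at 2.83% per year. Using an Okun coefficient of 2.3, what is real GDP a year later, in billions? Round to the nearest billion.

£15,057 billion

Δu = 4.63 - 4.16 = 0.47 points.
Okun's law (growth form): g_Y = g_Y* - β × Δu = 2.83 - 2.3 × (0.47) = 2.83 - 1.081 = 1.749%.
Real GDP in the next year = 14798 × (1 + 1.749/100) = 14798 × 1.01749 ≈ 15057 billion.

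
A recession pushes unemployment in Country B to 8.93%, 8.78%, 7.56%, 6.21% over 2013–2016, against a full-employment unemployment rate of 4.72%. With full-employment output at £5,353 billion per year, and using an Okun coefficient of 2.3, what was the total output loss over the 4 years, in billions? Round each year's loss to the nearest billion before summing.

£1,551 billion

Year 2013: gap = -2.3 × (8.93 - 4.72) = -9.683%, loss ≈ 5353 × 9.683/100 ≈ 518.
Year 2014: gap = -2.3 × (8.78 - 4.72) = -9.338%, loss ≈ 5353 × 9.338/100 ≈ 500.
Year 2015: gap = -2.3 × (7.56 - 4.72) = -6.532%, loss ≈ 5353 × 6.532/100 ≈ 350.
Year 2016: gap = -2.3 × (6.21 - 4.72) = -3.427%, loss ≈ 5353 × 3.427/100 ≈ 183.
Total lost output = 518 + 500 + 350 + 183 = 1551 billion.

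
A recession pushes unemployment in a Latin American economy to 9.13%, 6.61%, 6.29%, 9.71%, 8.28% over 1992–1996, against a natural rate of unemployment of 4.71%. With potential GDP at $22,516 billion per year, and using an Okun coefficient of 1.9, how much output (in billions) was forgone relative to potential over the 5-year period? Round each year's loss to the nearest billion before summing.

$7,046 billion

Year 1992: gap = -1.9 × (9.13 - 4.71) = -8.398%, loss ≈ 22516 × 8.398/100 ≈ 1891.
Year 1993: gap = -1.9 × (6.61 - 4.71) = -3.61%, loss ≈ 22516 × 3.61/100 ≈ 813.
Year 1994: gap = -1.9 × (6.29 - 4.71) = -3.002%, loss ≈ 22516 × 3.002/100 ≈ 676.
Year 1995: gap = -1.9 × (9.71 - 4.71) = -9.5%, loss ≈ 22516 × 9.5/100 ≈ 2139.
Year 1996: gap = -1.9 × (8.28 - 4.71) = -6.783%, loss ≈ 22516 × 6.783/100 ≈ 1527.
Total lost output = 1891 + 813 + 676 + 2139 + 1527 = 7046 billion.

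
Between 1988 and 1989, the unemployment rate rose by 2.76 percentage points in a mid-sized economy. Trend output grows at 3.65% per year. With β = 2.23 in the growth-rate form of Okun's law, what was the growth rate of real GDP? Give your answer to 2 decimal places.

-2.50%

Growth-rate Okun's law: g_Y = g_Y* - β × Δu.
g_Y = 3.65 - 2.23 × (2.76) = 3.65 - 6.1548 = -2.5048%, i.e. -2.50% to 2 d.p.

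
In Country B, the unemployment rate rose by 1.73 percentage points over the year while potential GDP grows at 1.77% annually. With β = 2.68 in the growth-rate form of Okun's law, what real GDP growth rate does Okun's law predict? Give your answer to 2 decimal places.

-2.87%

Growth-rate Okun's law: g_Y = g_Y* - β × Δu.
g_Y = 1.77 - 2.68 × (1.73) = 1.77 - 4.6364 = -2.8664%, i.e. -2.87% to 2 d.p.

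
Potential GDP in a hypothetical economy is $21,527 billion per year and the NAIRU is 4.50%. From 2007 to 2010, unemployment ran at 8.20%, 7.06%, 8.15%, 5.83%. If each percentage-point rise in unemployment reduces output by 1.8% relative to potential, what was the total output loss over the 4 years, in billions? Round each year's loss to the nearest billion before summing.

$4,355 billion

Year 2007: gap = -1.8 × (8.2 - 4.5) = -6.66%, loss ≈ 21527 × 6.66/100 ≈ 1434.
Year 2008: gap = -1.8 × (7.06 - 4.5) = -4.608%, loss ≈ 21527 × 4.608/100 ≈ 992.
Year 2009: gap = -1.8 × (8.15 - 4.5) = -6.57%, loss ≈ 21527 × 6.57/100 ≈ 1414.
Year 2010: gap = -1.8 × (5.83 - 4.5) = -2.394%, loss ≈ 21527 × 2.394/100 ≈ 515.
Total lost output = 1434 + 992 + 1414 + 515 = 4355 billion.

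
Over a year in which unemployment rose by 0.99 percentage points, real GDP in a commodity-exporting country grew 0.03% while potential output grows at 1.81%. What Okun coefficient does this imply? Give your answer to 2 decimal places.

Growth form: g_Y = g_Y* - β × Δu, so β = (g_Y* - g_Y)/Δu.
β = (1.81 - 0.03)/0.99 = 1.78/0.99 = 1.80.

β ≈ 1.80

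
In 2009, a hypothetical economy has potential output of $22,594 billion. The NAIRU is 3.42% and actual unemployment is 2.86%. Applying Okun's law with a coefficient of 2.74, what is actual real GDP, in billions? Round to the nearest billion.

$22,941 billion

Unemployment gap = 2.86 - 3.42 = -0.56 points, so the output gap is -2.74 × (-0.56) = 1.5344%.
Actual GDP = 22594 × (1 + 1.5344/100) = 22594 × 1.015344 ≈ 22941 billion.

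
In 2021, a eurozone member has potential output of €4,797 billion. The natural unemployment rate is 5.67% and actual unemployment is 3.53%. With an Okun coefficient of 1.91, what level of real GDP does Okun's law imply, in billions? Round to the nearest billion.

Unemployment gap = 3.53 - 5.67 = -2.14 points, so the output gap is -1.91 × (-2.14) = 4.0874%.
Actual GDP = 4797 × (1 + 4.0874/100) = 4797 × 1.040874 ≈ 4993 billion.

€4,993 billion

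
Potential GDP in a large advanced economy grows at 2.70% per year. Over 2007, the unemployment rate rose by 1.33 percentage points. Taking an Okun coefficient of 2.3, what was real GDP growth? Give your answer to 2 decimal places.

Growth-rate Okun's law: g_Y = g_Y* - β × Δu.
g_Y = 2.70 - 2.3 × (1.33) = 2.7 - 3.059 = -0.359%, i.e. -0.36% to 2 d.p.

-0.36%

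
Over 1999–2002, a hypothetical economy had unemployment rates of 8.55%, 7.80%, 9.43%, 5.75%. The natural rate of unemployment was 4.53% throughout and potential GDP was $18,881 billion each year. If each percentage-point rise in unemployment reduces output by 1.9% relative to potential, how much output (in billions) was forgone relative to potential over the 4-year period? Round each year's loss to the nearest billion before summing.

Year 1999: gap = -1.9 × (8.55 - 4.53) = -7.638%, loss ≈ 18881 × 7.638/100 ≈ 1442.
Year 2000: gap = -1.9 × (7.8 - 4.53) = -6.213%, loss ≈ 18881 × 6.213/100 ≈ 1173.
Year 2001: gap = -1.9 × (9.43 - 4.53) = -9.31%, loss ≈ 18881 × 9.31/100 ≈ 1758.
Year 2002: gap = -1.9 × (5.75 - 4.53) = -2.318%, loss ≈ 18881 × 2.318/100 ≈ 438.
Total lost output = 1442 + 1173 + 1758 + 438 = 4811 billion.

$4,811 billion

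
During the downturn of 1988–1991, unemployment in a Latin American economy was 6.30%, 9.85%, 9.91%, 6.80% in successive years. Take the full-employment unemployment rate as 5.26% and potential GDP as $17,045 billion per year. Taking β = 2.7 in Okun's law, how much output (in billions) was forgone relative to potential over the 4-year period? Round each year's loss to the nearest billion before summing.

Year 1988: gap = -2.7 × (6.3 - 5.26) = -2.808%, loss ≈ 17045 × 2.808/100 ≈ 479.
Year 1989: gap = -2.7 × (9.85 - 5.26) = -12.393%, loss ≈ 17045 × 12.393/100 ≈ 2112.
Year 1990: gap = -2.7 × (9.91 - 5.26) = -12.555%, loss ≈ 17045 × 12.555/100 ≈ 2140.
Year 1991: gap = -2.7 × (6.8 - 5.26) = -4.158%, loss ≈ 17045 × 4.158/100 ≈ 709.
Total lost output = 479 + 2112 + 2140 + 709 = 5440 billion.

$5,440 billion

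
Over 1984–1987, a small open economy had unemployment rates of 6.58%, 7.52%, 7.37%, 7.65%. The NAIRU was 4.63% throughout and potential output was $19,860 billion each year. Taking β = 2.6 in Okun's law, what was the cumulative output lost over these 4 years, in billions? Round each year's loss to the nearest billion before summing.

Year 1984: gap = -2.6 × (6.58 - 4.63) = -5.07%, loss ≈ 19860 × 5.07/100 ≈ 1007.
Year 1985: gap = -2.6 × (7.52 - 4.63) = -7.514%, loss ≈ 19860 × 7.514/100 ≈ 1492.
Year 1986: gap = -2.6 × (7.37 - 4.63) = -7.124%, loss ≈ 19860 × 7.124/100 ≈ 1415.
Year 1987: gap = -2.6 × (7.65 - 4.63) = -7.852%, loss ≈ 19860 × 7.852/100 ≈ 1559.
Total lost output = 1007 + 1492 + 1415 + 1559 = 5473 billion.

$5,473 billion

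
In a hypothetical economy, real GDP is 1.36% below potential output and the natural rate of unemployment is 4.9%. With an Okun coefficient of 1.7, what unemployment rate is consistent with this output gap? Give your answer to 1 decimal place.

5.7%

From Okun's law, u - u* = -(output gap)/β = -(-1.36)/1.7 = 0.8 points.
So u = 4.9 + 0.8 = 5.7%.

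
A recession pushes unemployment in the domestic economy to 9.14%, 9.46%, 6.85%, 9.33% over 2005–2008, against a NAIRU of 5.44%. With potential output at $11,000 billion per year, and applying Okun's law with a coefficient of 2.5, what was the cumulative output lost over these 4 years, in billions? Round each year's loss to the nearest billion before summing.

Year 2005: gap = -2.5 × (9.14 - 5.44) = -9.25%, loss ≈ 11000 × 9.25/100 ≈ 1018.
Year 2006: gap = -2.5 × (9.46 - 5.44) = -10.05%, loss ≈ 11000 × 10.05/100 ≈ 1106.
Year 2007: gap = -2.5 × (6.85 - 5.44) = -3.525%, loss ≈ 11000 × 3.525/100 ≈ 388.
Year 2008: gap = -2.5 × (9.33 - 5.44) = -9.725%, loss ≈ 11000 × 9.725/100 ≈ 1070.
Total lost output = 1018 + 1106 + 388 + 1070 = 3582 billion.

$3,582 billion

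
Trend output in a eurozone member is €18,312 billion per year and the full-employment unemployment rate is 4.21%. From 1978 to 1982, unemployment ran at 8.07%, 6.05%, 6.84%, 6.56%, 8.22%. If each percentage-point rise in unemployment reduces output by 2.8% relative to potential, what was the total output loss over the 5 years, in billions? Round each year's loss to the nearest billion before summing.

€7,531 billion

Year 1978: gap = -2.8 × (8.07 - 4.21) = -10.808%, loss ≈ 18312 × 10.808/100 ≈ 1979.
Year 1979: gap = -2.8 × (6.05 - 4.21) = -5.152%, loss ≈ 18312 × 5.152/100 ≈ 943.
Year 1980: gap = -2.8 × (6.84 - 4.21) = -7.364%, loss ≈ 18312 × 7.364/100 ≈ 1348.
Year 1981: gap = -2.8 × (6.56 - 4.21) = -6.58%, loss ≈ 18312 × 6.58/100 ≈ 1205.
Year 1982: gap = -2.8 × (8.22 - 4.21) = -11.228%, loss ≈ 18312 × 11.228/100 ≈ 2056.
Total lost output = 1979 + 943 + 1348 + 1205 + 2056 = 7531 billion.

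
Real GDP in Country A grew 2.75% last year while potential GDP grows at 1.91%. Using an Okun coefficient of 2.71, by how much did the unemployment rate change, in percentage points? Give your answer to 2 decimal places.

-0.31 percentage points

Growth-rate Okun's law: g_Y = g_Y* - β × Δu, so Δu = (g_Y* - g_Y)/β.
Δu = (1.91 - 2.75)/2.71 = -0.84/2.71 = -0.31 percentage points.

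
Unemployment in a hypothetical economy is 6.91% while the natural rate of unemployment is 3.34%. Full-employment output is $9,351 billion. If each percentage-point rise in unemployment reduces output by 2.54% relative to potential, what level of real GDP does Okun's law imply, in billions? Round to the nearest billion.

$8,503 billion

Unemployment gap = 6.91 - 3.34 = 3.57 points, so the output gap is -2.54 × 3.57 = -9.0678%.
Actual GDP = 9351 × (1 - 9.0678/100) = 9351 × 0.909322 ≈ 8503 billion.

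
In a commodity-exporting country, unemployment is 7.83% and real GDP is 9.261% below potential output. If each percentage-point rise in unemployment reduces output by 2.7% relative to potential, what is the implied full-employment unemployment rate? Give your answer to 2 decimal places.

From Okun's law, u - u* = -(output gap)/β = -(-9.261)/2.7 = 3.43 points.
So u* = 7.83 - 3.43 = 4.40%.

4.40%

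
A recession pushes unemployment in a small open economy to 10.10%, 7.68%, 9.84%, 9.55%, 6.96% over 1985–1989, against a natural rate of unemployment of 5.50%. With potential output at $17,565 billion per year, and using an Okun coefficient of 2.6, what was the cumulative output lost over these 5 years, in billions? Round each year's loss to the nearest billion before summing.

$7,596 billion

Year 1985: gap = -2.6 × (10.1 - 5.5) = -11.96%, loss ≈ 17565 × 11.96/100 ≈ 2101.
Year 1986: gap = -2.6 × (7.68 - 5.5) = -5.668%, loss ≈ 17565 × 5.668/100 ≈ 996.
Year 1987: gap = -2.6 × (9.84 - 5.5) = -11.284%, loss ≈ 17565 × 11.284/100 ≈ 1982.
Year 1988: gap = -2.6 × (9.55 - 5.5) = -10.53%, loss ≈ 17565 × 10.53/100 ≈ 1850.
Year 1989: gap = -2.6 × (6.96 - 5.5) = -3.796%, loss ≈ 17565 × 3.796/100 ≈ 667.
Total lost output = 2101 + 996 + 1982 + 1850 + 667 = 7596 billion.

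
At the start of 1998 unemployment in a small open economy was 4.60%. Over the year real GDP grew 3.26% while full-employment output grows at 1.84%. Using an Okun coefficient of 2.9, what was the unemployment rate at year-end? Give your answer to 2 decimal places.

Growth-rate Okun's law: g_Y = g_Y* - β × Δu, so Δu = (g_Y* - g_Y)/β.
Δu = (1.84 - 3.26)/2.9 = -1.42/2.9 = -0.49 percentage points.
Year-end unemployment = 4.6 - 0.49 = 4.11%.

4.11%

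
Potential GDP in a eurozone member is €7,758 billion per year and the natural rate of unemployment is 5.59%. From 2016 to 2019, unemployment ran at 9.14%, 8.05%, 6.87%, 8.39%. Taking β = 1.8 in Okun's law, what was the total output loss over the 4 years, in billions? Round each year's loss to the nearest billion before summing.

Year 2016: gap = -1.8 × (9.14 - 5.59) = -6.39%, loss ≈ 7758 × 6.39/100 ≈ 496.
Year 2017: gap = -1.8 × (8.05 - 5.59) = -4.428%, loss ≈ 7758 × 4.428/100 ≈ 344.
Year 2018: gap = -1.8 × (6.87 - 5.59) = -2.304%, loss ≈ 7758 × 2.304/100 ≈ 179.
Year 2019: gap = -1.8 × (8.39 - 5.59) = -5.04%, loss ≈ 7758 × 5.04/100 ≈ 391.
Total lost output = 496 + 344 + 179 + 391 = 1410 billion.

€1,410 billion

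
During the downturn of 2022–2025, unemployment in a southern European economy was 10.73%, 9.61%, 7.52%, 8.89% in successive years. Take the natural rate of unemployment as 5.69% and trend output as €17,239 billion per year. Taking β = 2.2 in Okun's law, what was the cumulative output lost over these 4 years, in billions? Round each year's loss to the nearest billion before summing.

€5,306 billion

Year 2022: gap = -2.2 × (10.73 - 5.69) = -11.088%, loss ≈ 17239 × 11.088/100 ≈ 1911.
Year 2023: gap = -2.2 × (9.61 - 5.69) = -8.624%, loss ≈ 17239 × 8.624/100 ≈ 1487.
Year 2024: gap = -2.2 × (7.52 - 5.69) = -4.026%, loss ≈ 17239 × 4.026/100 ≈ 694.
Year 2025: gap = -2.2 × (8.89 - 5.69) = -7.04%, loss ≈ 17239 × 7.04/100 ≈ 1214.
Total lost output = 1911 + 1487 + 694 + 1214 = 5306 billion.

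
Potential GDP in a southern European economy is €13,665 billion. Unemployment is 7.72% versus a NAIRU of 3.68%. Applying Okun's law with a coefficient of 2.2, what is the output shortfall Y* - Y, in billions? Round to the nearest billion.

€1,215 billion

Output gap = -2.2 × (7.72 - 3.68) = -2.2 × 4.04 = -8.888%.
Actual GDP ≈ 13665 × 0.91112 ≈ 12450 billion, so the shortfall is 13665 - 12450 = 1215 billion.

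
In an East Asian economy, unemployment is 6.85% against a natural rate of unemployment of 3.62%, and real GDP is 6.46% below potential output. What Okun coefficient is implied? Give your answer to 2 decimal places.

β ≈ 2.00

Okun's law: output gap = -β × (u - u*).
-6.46 = -β × (6.85 - 3.62) = -β × 3.23, so β = 6.46/3.23 = 2.00.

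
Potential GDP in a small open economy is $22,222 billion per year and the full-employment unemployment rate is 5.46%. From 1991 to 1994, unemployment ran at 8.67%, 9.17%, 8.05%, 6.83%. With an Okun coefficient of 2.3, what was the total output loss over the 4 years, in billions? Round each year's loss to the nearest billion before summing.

Year 1991: gap = -2.3 × (8.67 - 5.46) = -7.383%, loss ≈ 22222 × 7.383/100 ≈ 1641.
Year 1992: gap = -2.3 × (9.17 - 5.46) = -8.533%, loss ≈ 22222 × 8.533/100 ≈ 1896.
Year 1993: gap = -2.3 × (8.05 - 5.46) = -5.957%, loss ≈ 22222 × 5.957/100 ≈ 1324.
Year 1994: gap = -2.3 × (6.83 - 5.46) = -3.151%, loss ≈ 22222 × 3.151/100 ≈ 700.
Total lost output = 1641 + 1896 + 1324 + 700 = 5561 billion.

$5,561 billion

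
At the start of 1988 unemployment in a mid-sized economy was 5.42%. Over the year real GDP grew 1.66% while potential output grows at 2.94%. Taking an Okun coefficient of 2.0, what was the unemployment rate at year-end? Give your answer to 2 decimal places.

6.06%

Growth-rate Okun's law: g_Y = g_Y* - β × Δu, so Δu = (g_Y* - g_Y)/β.
Δu = (2.94 - 1.66)/2.0 = 1.28/2.0 = 0.64 percentage points.
Year-end unemployment = 5.42 + 0.64 = 6.06%.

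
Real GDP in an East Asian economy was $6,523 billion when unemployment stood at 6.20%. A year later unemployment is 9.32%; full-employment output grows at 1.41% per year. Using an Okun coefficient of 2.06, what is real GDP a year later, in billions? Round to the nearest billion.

Δu = 9.32 - 6.2 = 3.12 points.
Okun's law (growth form): g_Y = g_Y* - β × Δu = 1.41 - 2.06 × (3.12) = 1.41 - 6.4272 = -5.0172%.
Real GDP in the next year = 6523 × (1 - 5.0172/100) = 6523 × 0.949828 ≈ 6196 billion.

$6,196 billion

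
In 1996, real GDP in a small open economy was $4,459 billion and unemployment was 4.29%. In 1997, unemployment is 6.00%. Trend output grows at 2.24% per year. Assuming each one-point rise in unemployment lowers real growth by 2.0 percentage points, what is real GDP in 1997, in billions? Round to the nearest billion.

$4,406 billion

Δu = 6 - 4.29 = 1.71 points.
Okun's law (growth form): g_Y = g_Y* - β × Δu = 2.24 - 2.0 × (1.71) = 2.24 - 3.42 = -1.18%.
Real GDP in the next year = 4459 × (1 - 1.18/100) = 4459 × 0.9882 ≈ 4406 billion.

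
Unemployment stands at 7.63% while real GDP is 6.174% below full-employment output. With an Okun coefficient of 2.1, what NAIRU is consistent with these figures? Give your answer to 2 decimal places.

From Okun's law, u - u* = -(output gap)/β = -(-6.174)/2.1 = 2.94 points.
So u* = 7.63 - 2.94 = 4.69%.

4.69%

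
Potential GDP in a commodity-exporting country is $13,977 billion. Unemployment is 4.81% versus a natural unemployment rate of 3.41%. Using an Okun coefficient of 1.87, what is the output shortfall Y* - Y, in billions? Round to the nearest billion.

$366 billion

Output gap = -1.87 × (4.81 - 3.41) = -1.87 × 1.4 = -2.618%.
Actual GDP ≈ 13977 × 0.97382 ≈ 13611 billion, so the shortfall is 13977 - 13611 = 366 billion.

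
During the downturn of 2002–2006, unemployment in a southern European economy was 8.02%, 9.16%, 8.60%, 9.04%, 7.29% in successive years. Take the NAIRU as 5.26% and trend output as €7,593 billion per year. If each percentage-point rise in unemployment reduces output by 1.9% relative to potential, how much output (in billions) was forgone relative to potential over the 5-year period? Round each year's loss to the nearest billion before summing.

Year 2002: gap = -1.9 × (8.02 - 5.26) = -5.244%, loss ≈ 7593 × 5.244/100 ≈ 398.
Year 2003: gap = -1.9 × (9.16 - 5.26) = -7.41%, loss ≈ 7593 × 7.41/100 ≈ 563.
Year 2004: gap = -1.9 × (8.6 - 5.26) = -6.346%, loss ≈ 7593 × 6.346/100 ≈ 482.
Year 2005: gap = -1.9 × (9.04 - 5.26) = -7.182%, loss ≈ 7593 × 7.182/100 ≈ 545.
Year 2006: gap = -1.9 × (7.29 - 5.26) = -3.857%, loss ≈ 7593 × 3.857/100 ≈ 293.
Total lost output = 398 + 563 + 482 + 545 + 293 = 2281 billion.

€2,281 billion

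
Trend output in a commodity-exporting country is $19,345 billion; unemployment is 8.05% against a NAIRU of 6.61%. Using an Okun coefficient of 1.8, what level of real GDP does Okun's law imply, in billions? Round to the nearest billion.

Unemployment gap = 8.05 - 6.61 = 1.44 points, so the output gap is -1.8 × 1.44 = -2.592%.
Actual GDP = 19345 × (1 - 2.592/100) = 19345 × 0.97408 ≈ 18844 billion.

$18,844 billion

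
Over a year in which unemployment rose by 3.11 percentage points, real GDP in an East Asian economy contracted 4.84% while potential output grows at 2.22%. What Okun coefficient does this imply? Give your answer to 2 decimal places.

Growth form: g_Y = g_Y* - β × Δu, so β = (g_Y* - g_Y)/Δu.
β = (2.22 + 4.84)/3.11 = 7.06/3.11 = 2.27.

β ≈ 2.27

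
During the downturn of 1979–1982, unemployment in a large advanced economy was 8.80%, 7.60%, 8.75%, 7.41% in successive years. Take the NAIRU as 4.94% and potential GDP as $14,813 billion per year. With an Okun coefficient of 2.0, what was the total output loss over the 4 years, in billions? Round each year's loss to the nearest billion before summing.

Year 1979: gap = -2.0 × (8.8 - 4.94) = -7.72%, loss ≈ 14813 × 7.72/100 ≈ 1144.
Year 1980: gap = -2.0 × (7.6 - 4.94) = -5.32%, loss ≈ 14813 × 5.32/100 ≈ 788.
Year 1981: gap = -2.0 × (8.75 - 4.94) = -7.62%, loss ≈ 14813 × 7.62/100 ≈ 1129.
Year 1982: gap = -2.0 × (7.41 - 4.94) = -4.94%, loss ≈ 14813 × 4.94/100 ≈ 732.
Total lost output = 1144 + 788 + 1129 + 732 = 3793 billion.

$3,793 billion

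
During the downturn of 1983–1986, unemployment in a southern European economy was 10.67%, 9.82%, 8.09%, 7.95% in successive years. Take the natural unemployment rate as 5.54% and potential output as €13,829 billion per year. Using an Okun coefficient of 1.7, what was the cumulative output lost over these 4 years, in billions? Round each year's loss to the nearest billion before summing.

Year 1983: gap = -1.7 × (10.67 - 5.54) = -8.721%, loss ≈ 13829 × 8.721/100 ≈ 1206.
Year 1984: gap = -1.7 × (9.82 - 5.54) = -7.276%, loss ≈ 13829 × 7.276/100 ≈ 1006.
Year 1985: gap = -1.7 × (8.09 - 5.54) = -4.335%, loss ≈ 13829 × 4.335/100 ≈ 599.
Year 1986: gap = -1.7 × (7.95 - 5.54) = -4.097%, loss ≈ 13829 × 4.097/100 ≈ 567.
Total lost output = 1206 + 1006 + 599 + 567 = 3378 billion.

€3,378 billion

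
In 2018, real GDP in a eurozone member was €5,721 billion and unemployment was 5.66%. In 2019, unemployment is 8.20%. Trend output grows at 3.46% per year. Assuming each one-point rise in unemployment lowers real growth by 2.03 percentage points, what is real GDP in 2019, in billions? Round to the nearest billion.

Δu = 8.2 - 5.66 = 2.54 points.
Okun's law (growth form): g_Y = g_Y* - β × Δu = 3.46 - 2.03 × (2.54) = 3.46 - 5.1562 = -1.6962%.
Real GDP in the next year = 5721 × (1 - 1.6962/100) = 5721 × 0.983038 ≈ 5624 billion.

€5,624 billion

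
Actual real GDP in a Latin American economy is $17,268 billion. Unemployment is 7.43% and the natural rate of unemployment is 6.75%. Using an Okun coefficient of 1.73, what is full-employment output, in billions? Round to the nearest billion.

Unemployment gap = 7.43 - 6.75 = 0.68 points, so output gap = -1.73 × 0.68 = -1.1764%.
Since Y = Y* × (1 + gap/100), Y* = 17268/0.988236 ≈ 17474 billion.

$17,474 billion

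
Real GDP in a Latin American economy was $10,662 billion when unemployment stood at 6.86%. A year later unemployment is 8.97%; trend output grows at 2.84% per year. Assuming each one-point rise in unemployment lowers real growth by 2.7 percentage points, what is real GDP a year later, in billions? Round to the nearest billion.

Δu = 8.97 - 6.86 = 2.11 points.
Okun's law (growth form): g_Y = g_Y* - β × Δu = 2.84 - 2.7 × (2.11) = 2.84 - 5.697 = -2.857%.
Real GDP in the next year = 10662 × (1 - 2.857/100) = 10662 × 0.97143 ≈ 10357 billion.

$10,357 billion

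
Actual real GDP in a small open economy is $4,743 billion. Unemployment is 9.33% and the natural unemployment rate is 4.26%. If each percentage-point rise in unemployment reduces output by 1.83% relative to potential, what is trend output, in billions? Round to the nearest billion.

$5,228 billion

Unemployment gap = 9.33 - 4.26 = 5.07 points, so output gap = -1.83 × 5.07 = -9.2781%.
Since Y = Y* × (1 + gap/100), Y* = 4743/0.907219 ≈ 5228 billion.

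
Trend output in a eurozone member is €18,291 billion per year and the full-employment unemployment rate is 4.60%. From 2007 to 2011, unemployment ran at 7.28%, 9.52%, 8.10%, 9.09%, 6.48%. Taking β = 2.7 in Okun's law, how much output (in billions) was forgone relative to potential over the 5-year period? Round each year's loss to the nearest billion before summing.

€8,627 billion

Year 2007: gap = -2.7 × (7.28 - 4.6) = -7.236%, loss ≈ 18291 × 7.236/100 ≈ 1324.
Year 2008: gap = -2.7 × (9.52 - 4.6) = -13.284%, loss ≈ 18291 × 13.284/100 ≈ 2430.
Year 2009: gap = -2.7 × (8.1 - 4.6) = -9.45%, loss ≈ 18291 × 9.45/100 ≈ 1728.
Year 2010: gap = -2.7 × (9.09 - 4.6) = -12.123%, loss ≈ 18291 × 12.123/100 ≈ 2217.
Year 2011: gap = -2.7 × (6.48 - 4.6) = -5.076%, loss ≈ 18291 × 5.076/100 ≈ 928.
Total lost output = 1324 + 2430 + 1728 + 2217 + 928 = 8627 billion.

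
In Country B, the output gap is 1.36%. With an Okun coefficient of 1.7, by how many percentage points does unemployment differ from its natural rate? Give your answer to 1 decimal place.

-0.8 percentage points

Okun's law: output gap = -β × (u - u*), so u - u* = -(output gap)/β.
u - u* = -(1.36)/1.7 = -0.8 percentage points.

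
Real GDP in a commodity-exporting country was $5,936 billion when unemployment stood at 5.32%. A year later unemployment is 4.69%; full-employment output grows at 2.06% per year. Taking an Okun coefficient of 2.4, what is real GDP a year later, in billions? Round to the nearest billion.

$6,148 billion

Δu = 4.69 - 5.32 = -0.63 points.
Okun's law (growth form): g_Y = g_Y* - β × Δu = 2.06 - 2.4 × (-0.63) = 2.06 + 1.512 = 3.572%.
Real GDP in the next year = 5936 × (1 + 3.572/100) = 5936 × 1.03572 ≈ 6148 billion.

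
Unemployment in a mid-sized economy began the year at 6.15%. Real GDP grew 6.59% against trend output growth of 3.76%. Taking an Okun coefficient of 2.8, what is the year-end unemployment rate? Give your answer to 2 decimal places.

5.14%

Growth-rate Okun's law: g_Y = g_Y* - β × Δu, so Δu = (g_Y* - g_Y)/β.
Δu = (3.76 - 6.59)/2.8 = -2.83/2.8 = -1.01 percentage points.
Year-end unemployment = 6.15 - 1.01 = 5.14%.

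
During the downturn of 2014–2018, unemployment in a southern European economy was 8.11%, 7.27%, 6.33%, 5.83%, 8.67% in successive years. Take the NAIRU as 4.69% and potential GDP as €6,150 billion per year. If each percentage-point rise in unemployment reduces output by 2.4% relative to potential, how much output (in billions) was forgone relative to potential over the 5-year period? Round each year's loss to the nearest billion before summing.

€1,883 billion

Year 2014: gap = -2.4 × (8.11 - 4.69) = -8.208%, loss ≈ 6150 × 8.208/100 ≈ 505.
Year 2015: gap = -2.4 × (7.27 - 4.69) = -6.192%, loss ≈ 6150 × 6.192/100 ≈ 381.
Year 2016: gap = -2.4 × (6.33 - 4.69) = -3.936%, loss ≈ 6150 × 3.936/100 ≈ 242.
Year 2017: gap = -2.4 × (5.83 - 4.69) = -2.736%, loss ≈ 6150 × 2.736/100 ≈ 168.
Year 2018: gap = -2.4 × (8.67 - 4.69) = -9.552%, loss ≈ 6150 × 9.552/100 ≈ 587.
Total lost output = 505 + 381 + 242 + 168 + 587 = 1883 billion.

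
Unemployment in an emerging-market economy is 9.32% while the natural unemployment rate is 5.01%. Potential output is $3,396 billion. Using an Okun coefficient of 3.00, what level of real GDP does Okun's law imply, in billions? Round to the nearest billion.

$2,957 billion

Unemployment gap = 9.32 - 5.01 = 4.31 points, so the output gap is -3 × 4.31 = -12.93%.
Actual GDP = 3396 × (1 - 12.93/100) = 3396 × 0.8707 ≈ 2957 billion.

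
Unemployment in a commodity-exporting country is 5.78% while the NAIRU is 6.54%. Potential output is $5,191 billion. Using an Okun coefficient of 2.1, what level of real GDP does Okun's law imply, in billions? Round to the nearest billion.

$5,274 billion

Unemployment gap = 5.78 - 6.54 = -0.76 points, so the output gap is -2.1 × (-0.76) = 1.596%.
Actual GDP = 5191 × (1 + 1.596/100) = 5191 × 1.01596 ≈ 5274 billion.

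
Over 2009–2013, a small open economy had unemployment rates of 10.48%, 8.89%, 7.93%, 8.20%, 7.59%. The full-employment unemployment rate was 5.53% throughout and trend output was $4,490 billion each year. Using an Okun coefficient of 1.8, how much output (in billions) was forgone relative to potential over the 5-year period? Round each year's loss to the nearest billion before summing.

Year 2009: gap = -1.8 × (10.48 - 5.53) = -8.91%, loss ≈ 4490 × 8.91/100 ≈ 400.
Year 2010: gap = -1.8 × (8.89 - 5.53) = -6.048%, loss ≈ 4490 × 6.048/100 ≈ 272.
Year 2011: gap = -1.8 × (7.93 - 5.53) = -4.32%, loss ≈ 4490 × 4.32/100 ≈ 194.
Year 2012: gap = -1.8 × (8.2 - 5.53) = -4.806%, loss ≈ 4490 × 4.806/100 ≈ 216.
Year 2013: gap = -1.8 × (7.59 - 5.53) = -3.708%, loss ≈ 4490 × 3.708/100 ≈ 166.
Total lost output = 400 + 272 + 194 + 216 + 166 = 1248 billion.

$1,248 billion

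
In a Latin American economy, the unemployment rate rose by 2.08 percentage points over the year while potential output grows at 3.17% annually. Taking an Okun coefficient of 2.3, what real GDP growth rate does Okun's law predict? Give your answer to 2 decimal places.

-1.61%

Growth-rate Okun's law: g_Y = g_Y* - β × Δu.
g_Y = 3.17 - 2.3 × (2.08) = 3.17 - 4.784 = -1.614%, i.e. -1.61% to 2 d.p.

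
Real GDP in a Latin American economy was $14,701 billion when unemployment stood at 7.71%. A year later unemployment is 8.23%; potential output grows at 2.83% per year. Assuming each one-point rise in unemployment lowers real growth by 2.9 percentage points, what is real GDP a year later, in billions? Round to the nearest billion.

Δu = 8.23 - 7.71 = 0.52 points.
Okun's law (growth form): g_Y = g_Y* - β × Δu = 2.83 - 2.9 × (0.52) = 2.83 - 1.508 = 1.322%.
Real GDP in the next year = 14701 × (1 + 1.322/100) = 14701 × 1.01322 ≈ 14895 billion.

$14,895 billion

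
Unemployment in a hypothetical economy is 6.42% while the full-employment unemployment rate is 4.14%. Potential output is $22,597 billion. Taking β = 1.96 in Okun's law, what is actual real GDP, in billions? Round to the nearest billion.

Unemployment gap = 6.42 - 4.14 = 2.28 points, so the output gap is -1.96 × 2.28 = -4.4688%.
Actual GDP = 22597 × (1 - 4.4688/100) = 22597 × 0.955312 ≈ 21587 billion.

$21,587 billion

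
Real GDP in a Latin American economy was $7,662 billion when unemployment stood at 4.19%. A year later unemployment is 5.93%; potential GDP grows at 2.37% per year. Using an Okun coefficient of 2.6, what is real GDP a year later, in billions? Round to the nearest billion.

Δu = 5.93 - 4.19 = 1.74 points.
Okun's law (growth form): g_Y = g_Y* - β × Δu = 2.37 - 2.6 × (1.74) = 2.37 - 4.524 = -2.154%.
Real GDP in the next year = 7662 × (1 - 2.154/100) = 7662 × 0.97846 ≈ 7497 billion.

$7,497 billion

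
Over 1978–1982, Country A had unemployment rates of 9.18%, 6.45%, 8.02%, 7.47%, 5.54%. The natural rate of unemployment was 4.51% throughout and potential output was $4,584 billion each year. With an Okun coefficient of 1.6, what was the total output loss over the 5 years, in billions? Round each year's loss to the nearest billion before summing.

Year 1978: gap = -1.6 × (9.18 - 4.51) = -7.472%, loss ≈ 4584 × 7.472/100 ≈ 343.
Year 1979: gap = -1.6 × (6.45 - 4.51) = -3.104%, loss ≈ 4584 × 3.104/100 ≈ 142.
Year 1980: gap = -1.6 × (8.02 - 4.51) = -5.616%, loss ≈ 4584 × 5.616/100 ≈ 257.
Year 1981: gap = -1.6 × (7.47 - 4.51) = -4.736%, loss ≈ 4584 × 4.736/100 ≈ 217.
Year 1982: gap = -1.6 × (5.54 - 4.51) = -1.648%, loss ≈ 4584 × 1.648/100 ≈ 76.
Total lost output = 343 + 142 + 257 + 217 + 76 = 1035 billion.

$1,035 billion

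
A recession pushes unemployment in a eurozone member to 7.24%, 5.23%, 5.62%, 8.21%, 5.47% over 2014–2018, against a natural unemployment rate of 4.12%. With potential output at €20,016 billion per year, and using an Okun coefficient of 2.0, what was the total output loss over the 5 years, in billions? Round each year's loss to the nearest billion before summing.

Year 2014: gap = -2.0 × (7.24 - 4.12) = -6.24%, loss ≈ 20016 × 6.24/100 ≈ 1249.
Year 2015: gap = -2.0 × (5.23 - 4.12) = -2.22%, loss ≈ 20016 × 2.22/100 ≈ 444.
Year 2016: gap = -2.0 × (5.62 - 4.12) = -3%, loss ≈ 20016 × 3/100 ≈ 600.
Year 2017: gap = -2.0 × (8.21 - 4.12) = -8.18%, loss ≈ 20016 × 8.18/100 ≈ 1637.
Year 2018: gap = -2.0 × (5.47 - 4.12) = -2.7%, loss ≈ 20016 × 2.7/100 ≈ 540.
Total lost output = 1249 + 444 + 600 + 1637 + 540 = 4470 billion.

€4,470 billion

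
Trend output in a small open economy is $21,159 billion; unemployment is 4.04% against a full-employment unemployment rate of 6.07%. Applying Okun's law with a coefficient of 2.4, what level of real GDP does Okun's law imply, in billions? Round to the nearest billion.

$22,190 billion

Unemployment gap = 4.04 - 6.07 = -2.03 points, so the output gap is -2.4 × (-2.03) = 4.872%.
Actual GDP = 21159 × (1 + 4.872/100) = 21159 × 1.04872 ≈ 22190 billion.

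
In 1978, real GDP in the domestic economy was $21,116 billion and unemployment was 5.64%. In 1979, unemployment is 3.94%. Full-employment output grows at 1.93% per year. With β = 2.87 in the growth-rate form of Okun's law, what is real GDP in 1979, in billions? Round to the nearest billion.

Δu = 3.94 - 5.64 = -1.7 points.
Okun's law (growth form): g_Y = g_Y* - β × Δu = 1.93 - 2.87 × (-1.70) = 1.93 + 4.879 = 6.809%.
Real GDP in the next year = 21116 × (1 + 6.809/100) = 21116 × 1.06809 ≈ 22554 billion.

$22,554 billion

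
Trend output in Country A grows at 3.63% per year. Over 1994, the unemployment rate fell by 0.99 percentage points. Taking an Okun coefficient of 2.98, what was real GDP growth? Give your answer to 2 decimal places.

Growth-rate Okun's law: g_Y = g_Y* - β × Δu.
g_Y = 3.63 - 2.98 × (-0.99) = 3.63 + 2.9502 = 6.5802%, i.e. 6.58% to 2 d.p.

6.58%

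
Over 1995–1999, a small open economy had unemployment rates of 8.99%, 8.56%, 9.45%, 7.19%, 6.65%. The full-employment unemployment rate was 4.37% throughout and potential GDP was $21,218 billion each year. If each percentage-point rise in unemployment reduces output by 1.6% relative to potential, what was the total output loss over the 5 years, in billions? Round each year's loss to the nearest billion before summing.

Year 1995: gap = -1.6 × (8.99 - 4.37) = -7.392%, loss ≈ 21218 × 7.392/100 ≈ 1568.
Year 1996: gap = -1.6 × (8.56 - 4.37) = -6.704%, loss ≈ 21218 × 6.704/100 ≈ 1422.
Year 1997: gap = -1.6 × (9.45 - 4.37) = -8.128%, loss ≈ 21218 × 8.128/100 ≈ 1725.
Year 1998: gap = -1.6 × (7.19 - 4.37) = -4.512%, loss ≈ 21218 × 4.512/100 ≈ 957.
Year 1999: gap = -1.6 × (6.65 - 4.37) = -3.648%, loss ≈ 21218 × 3.648/100 ≈ 774.
Total lost output = 1568 + 1422 + 1725 + 957 + 774 = 6446 billion.

$6,446 billion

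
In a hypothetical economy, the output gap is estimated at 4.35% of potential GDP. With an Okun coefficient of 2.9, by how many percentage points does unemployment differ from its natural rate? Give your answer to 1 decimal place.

-1.5 percentage points

Okun's law: output gap = -β × (u - u*), so u - u* = -(output gap)/β.
u - u* = -(4.35)/2.9 = -1.5 percentage points.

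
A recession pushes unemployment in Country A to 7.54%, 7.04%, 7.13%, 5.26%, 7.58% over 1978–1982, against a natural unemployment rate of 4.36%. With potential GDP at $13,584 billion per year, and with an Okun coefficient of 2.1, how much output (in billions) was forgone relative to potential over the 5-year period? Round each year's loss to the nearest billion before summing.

Year 1978: gap = -2.1 × (7.54 - 4.36) = -6.678%, loss ≈ 13584 × 6.678/100 ≈ 907.
Year 1979: gap = -2.1 × (7.04 - 4.36) = -5.628%, loss ≈ 13584 × 5.628/100 ≈ 765.
Year 1980: gap = -2.1 × (7.13 - 4.36) = -5.817%, loss ≈ 13584 × 5.817/100 ≈ 790.
Year 1981: gap = -2.1 × (5.26 - 4.36) = -1.89%, loss ≈ 13584 × 1.89/100 ≈ 257.
Year 1982: gap = -2.1 × (7.58 - 4.36) = -6.762%, loss ≈ 13584 × 6.762/100 ≈ 919.
Total lost output = 907 + 765 + 790 + 257 + 919 = 3638 billion.

$3,638 billion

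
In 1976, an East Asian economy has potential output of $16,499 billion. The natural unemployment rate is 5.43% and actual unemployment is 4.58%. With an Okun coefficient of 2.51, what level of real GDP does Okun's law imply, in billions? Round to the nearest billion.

Unemployment gap = 4.58 - 5.43 = -0.85 points, so the output gap is -2.51 × (-0.85) = 2.1335%.
Actual GDP = 16499 × (1 + 2.1335/100) = 16499 × 1.021335 ≈ 16851 billion.

$16,851 billion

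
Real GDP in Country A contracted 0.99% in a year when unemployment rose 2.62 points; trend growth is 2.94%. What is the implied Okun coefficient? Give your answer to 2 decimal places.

Growth form: g_Y = g_Y* - β × Δu, so β = (g_Y* - g_Y)/Δu.
β = (2.94 + 0.99)/2.62 = 3.93/2.62 = 1.50.

β ≈ 1.50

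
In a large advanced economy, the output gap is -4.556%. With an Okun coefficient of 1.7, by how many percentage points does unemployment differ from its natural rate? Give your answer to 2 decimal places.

2.68 percentage points

Okun's law: output gap = -β × (u - u*), so u - u* = -(output gap)/β.
u - u* = -(-4.556)/1.7 = 2.68 percentage points.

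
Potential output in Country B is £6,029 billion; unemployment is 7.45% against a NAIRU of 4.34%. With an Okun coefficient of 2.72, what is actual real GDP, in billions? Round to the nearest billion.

£5,519 billion

Unemployment gap = 7.45 - 4.34 = 3.11 points, so the output gap is -2.72 × 3.11 = -8.4592%.
Actual GDP = 6029 × (1 - 8.4592/100) = 6029 × 0.915408 ≈ 5519 billion.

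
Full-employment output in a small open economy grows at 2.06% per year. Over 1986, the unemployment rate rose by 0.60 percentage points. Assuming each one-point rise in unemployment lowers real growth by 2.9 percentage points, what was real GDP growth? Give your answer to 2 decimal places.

Growth-rate Okun's law: g_Y = g_Y* - β × Δu.
g_Y = 2.06 - 2.9 × (0.60) = 2.06 - 1.74 = 0.32%, i.e. 0.32% to 2 d.p.

0.32%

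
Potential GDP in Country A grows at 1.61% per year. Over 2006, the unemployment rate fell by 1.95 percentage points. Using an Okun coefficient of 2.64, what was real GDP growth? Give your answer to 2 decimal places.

Growth-rate Okun's law: g_Y = g_Y* - β × Δu.
g_Y = 1.61 - 2.64 × (-1.95) = 1.61 + 5.148 = 6.758%, i.e. 6.76% to 2 d.p.

6.76%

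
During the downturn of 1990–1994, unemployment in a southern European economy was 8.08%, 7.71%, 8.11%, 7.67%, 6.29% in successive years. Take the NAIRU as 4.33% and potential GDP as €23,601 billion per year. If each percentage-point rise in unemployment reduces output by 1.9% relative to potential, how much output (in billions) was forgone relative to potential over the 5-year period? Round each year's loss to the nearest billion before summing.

€7,270 billion

Year 1990: gap = -1.9 × (8.08 - 4.33) = -7.125%, loss ≈ 23601 × 7.125/100 ≈ 1682.
Year 1991: gap = -1.9 × (7.71 - 4.33) = -6.422%, loss ≈ 23601 × 6.422/100 ≈ 1516.
Year 1992: gap = -1.9 × (8.11 - 4.33) = -7.182%, loss ≈ 23601 × 7.182/100 ≈ 1695.
Year 1993: gap = -1.9 × (7.67 - 4.33) = -6.346%, loss ≈ 23601 × 6.346/100 ≈ 1498.
Year 1994: gap = -1.9 × (6.29 - 4.33) = -3.724%, loss ≈ 23601 × 3.724/100 ≈ 879.
Total lost output = 1682 + 1516 + 1695 + 1498 + 879 = 7270 billion.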